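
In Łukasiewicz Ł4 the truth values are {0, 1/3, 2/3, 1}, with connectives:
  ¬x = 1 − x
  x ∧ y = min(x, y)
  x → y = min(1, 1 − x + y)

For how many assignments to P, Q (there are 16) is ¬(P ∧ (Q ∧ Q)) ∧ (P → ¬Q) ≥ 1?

7

P = 0, Q = 0 ↦ 1  ≥
P = 0, Q = 1/3 ↦ 1  ≥
P = 0, Q = 2/3 ↦ 1  ≥
P = 0, Q = 1 ↦ 1  ≥
P = 1/3, Q = 0 ↦ 1  ≥
P = 1/3, Q = 1/3 ↦ 2/3  <
P = 1/3, Q = 2/3 ↦ 2/3  <
P = 1/3, Q = 1 ↦ 2/3  <
P = 2/3, Q = 0 ↦ 1  ≥
P = 2/3, Q = 1/3 ↦ 2/3  <
P = 2/3, Q = 2/3 ↦ 1/3  <
P = 2/3, Q = 1 ↦ 1/3  <
P = 1, Q = 0 ↦ 1  ≥
P = 1, Q = 1/3 ↦ 2/3  <
P = 1, Q = 2/3 ↦ 1/3  <
P = 1, Q = 1 ↦ 0  <
So 7 of the 16 assignments meet the threshold.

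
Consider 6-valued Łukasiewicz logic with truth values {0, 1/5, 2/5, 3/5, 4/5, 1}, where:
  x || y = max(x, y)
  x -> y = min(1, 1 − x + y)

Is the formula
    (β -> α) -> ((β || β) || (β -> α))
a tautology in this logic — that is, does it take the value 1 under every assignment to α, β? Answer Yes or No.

Yes

At α = 0, β = 4/5, for instance:
β -> α = 4/5 -> 0 = 1/5
β || β = 4/5 || 4/5 = 4/5
(β || β) || (β -> α) = 4/5 || 1/5 = 4/5
(β -> α) -> ((β || β) || (β -> α)) = 1/5 -> 4/5 = 1
and checking the remaining 35 assignments likewise gives ≥ 1 in every case.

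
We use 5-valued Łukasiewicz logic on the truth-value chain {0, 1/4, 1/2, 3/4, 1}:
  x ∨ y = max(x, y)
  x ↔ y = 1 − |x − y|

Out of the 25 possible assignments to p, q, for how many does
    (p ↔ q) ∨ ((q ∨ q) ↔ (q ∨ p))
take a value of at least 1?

15

value 1: 15 assignments (counts)
value 3/4: 4 assignments
value 1/2: 3 assignments
value 1/4: 2 assignments
value 0: 1 assignment
So 15 of the 25 assignments meet the threshold.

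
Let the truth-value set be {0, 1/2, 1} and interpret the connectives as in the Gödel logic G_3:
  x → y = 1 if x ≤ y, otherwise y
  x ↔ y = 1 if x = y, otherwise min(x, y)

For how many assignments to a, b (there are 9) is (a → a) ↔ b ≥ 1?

a = 0, b = 0 ↦ 0  <
a = 0, b = 1/2 ↦ 1/2  <
a = 0, b = 1 ↦ 1  ≥
a = 1/2, b = 0 ↦ 0  <
a = 1/2, b = 1/2 ↦ 1/2  <
a = 1/2, b = 1 ↦ 1  ≥
a = 1, b = 0 ↦ 0  <
a = 1, b = 1/2 ↦ 1/2  <
a = 1, b = 1 ↦ 1  ≥
So 3 of the 9 assignments meet the threshold.

3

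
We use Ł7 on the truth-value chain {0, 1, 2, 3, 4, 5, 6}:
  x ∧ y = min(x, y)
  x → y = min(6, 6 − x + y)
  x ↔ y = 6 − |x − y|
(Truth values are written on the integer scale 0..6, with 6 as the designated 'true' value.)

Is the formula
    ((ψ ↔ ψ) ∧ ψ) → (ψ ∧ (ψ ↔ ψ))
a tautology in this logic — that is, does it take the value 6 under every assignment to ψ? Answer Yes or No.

ψ = 0 ↦ 6
ψ = 1 ↦ 6
ψ = 2 ↦ 6
ψ = 3 ↦ 6
ψ = 4 ↦ 6
ψ = 5 ↦ 6
ψ = 6 ↦ 6
Every assignment gives a value ≥ 6.

Yes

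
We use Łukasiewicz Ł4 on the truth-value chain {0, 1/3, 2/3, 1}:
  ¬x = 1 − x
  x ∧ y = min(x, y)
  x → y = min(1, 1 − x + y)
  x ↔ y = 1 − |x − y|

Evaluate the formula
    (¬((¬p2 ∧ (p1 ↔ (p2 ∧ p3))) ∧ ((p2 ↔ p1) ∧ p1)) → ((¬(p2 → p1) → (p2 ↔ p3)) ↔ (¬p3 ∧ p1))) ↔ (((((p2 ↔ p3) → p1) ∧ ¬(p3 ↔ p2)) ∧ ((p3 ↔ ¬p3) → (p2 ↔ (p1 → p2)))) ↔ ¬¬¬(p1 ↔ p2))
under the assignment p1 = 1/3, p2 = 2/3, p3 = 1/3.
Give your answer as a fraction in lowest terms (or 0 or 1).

2/3

¬p2 = ¬2/3 = 1/3
p2 ∧ p3 = 2/3 ∧ 1/3 = 1/3
p1 ↔ (p2 ∧ p3) = 1/3 ↔ 1/3 = 1
¬p2 ∧ (p1 ↔ (p2 ∧ p3)) = 1/3 ∧ 1 = 1/3
p2 ↔ p1 = 2/3 ↔ 1/3 = 2/3
(p2 ↔ p1) ∧ p1 = 2/3 ∧ 1/3 = 1/3
(¬p2 ∧ (p1 ↔ (p2 ∧ p3))) ∧ ((p2 ↔ p1) ∧ p1) = 1/3 ∧ 1/3 = 1/3
¬((¬p2 ∧ (p1 ↔ (p2 ∧ p3))) ∧ ((p2 ↔ p1) ∧ p1)) = ¬1/3 = 2/3
p2 → p1 = 2/3 → 1/3 = 2/3
¬(p2 → p1) = ¬2/3 = 1/3
p2 ↔ p3 = 2/3 ↔ 1/3 = 2/3
¬(p2 → p1) → (p2 ↔ p3) = 1/3 → 2/3 = 1
¬p3 = ¬1/3 = 2/3
¬p3 ∧ p1 = 2/3 ∧ 1/3 = 1/3
(¬(p2 → p1) → (p2 ↔ p3)) ↔ (¬p3 ∧ p1) = 1 ↔ 1/3 = 1/3
¬((¬p2 ∧ (p1 ↔ (p2 ∧ p3))) ∧ ((p2 ↔ p1) ∧ p1)) → ((¬(p2 → p1) → (p2 ↔ p3)) ↔ (¬p3 ∧ p1)) = 2/3 → 1/3 = 2/3
p2 ↔ p3 = 2/3 ↔ 1/3 = 2/3
(p2 ↔ p3) → p1 = 2/3 → 1/3 = 2/3
p3 ↔ p2 = 1/3 ↔ 2/3 = 2/3
¬(p3 ↔ p2) = ¬2/3 = 1/3
((p2 ↔ p3) → p1) ∧ ¬(p3 ↔ p2) = 2/3 ∧ 1/3 = 1/3
¬p3 = ¬1/3 = 2/3
p3 ↔ ¬p3 = 1/3 ↔ 2/3 = 2/3
p1 → p2 = 1/3 → 2/3 = 1
p2 ↔ (p1 → p2) = 2/3 ↔ 1 = 2/3
(p3 ↔ ¬p3) → (p2 ↔ (p1 → p2)) = 2/3 → 2/3 = 1
(((p2 ↔ p3) → p1) ∧ ¬(p3 ↔ p2)) ∧ ((p3 ↔ ¬p3) → (p2 ↔ (p1 → p2))) = 1/3 ∧ 1 = 1/3
p1 ↔ p2 = 1/3 ↔ 2/3 = 2/3
¬(p1 ↔ p2) = ¬2/3 = 1/3
¬¬(p1 ↔ p2) = ¬1/3 = 2/3
¬¬¬(p1 ↔ p2) = ¬2/3 = 1/3
((((p2 ↔ p3) → p1) ∧ ¬(p3 ↔ p2)) ∧ ((p3 ↔ ¬p3) → (p2 ↔ (p1 → p2)))) ↔ ¬¬¬(p1 ↔ p2) = 1/3 ↔ 1/3 = 1
(¬((¬p2 ∧ (p1 ↔ (p2 ∧ p3))) ∧ ((p2 ↔ p1) ∧ p1)) → ((¬(p2 → p1) → (p2 ↔ p3)) ↔ (¬p3 ∧ p1))) ↔ (((((p2 ↔ p3) → p1) ∧ ¬(p3 ↔ p2)) ∧ ((p3 ↔ ¬p3) → (p2 ↔ (p1 → p2)))) ↔ ¬¬¬(p1 ↔ p2)) = 2/3 ↔ 1 = 2/3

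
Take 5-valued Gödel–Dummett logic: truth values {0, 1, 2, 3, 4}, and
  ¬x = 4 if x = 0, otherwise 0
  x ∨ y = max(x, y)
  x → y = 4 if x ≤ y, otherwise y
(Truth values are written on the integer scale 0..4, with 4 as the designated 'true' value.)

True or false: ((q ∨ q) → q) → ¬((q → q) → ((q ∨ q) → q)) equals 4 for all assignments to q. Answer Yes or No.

Counterexample: take q = 0.
q ∨ q = 0 ∨ 0 = 0
(q ∨ q) → q = 0 → 0 = 4
q → q = 0 → 0 = 4
(q ∨ q) → q = 0 → 0 = 4
(q → q) → ((q ∨ q) → q) = 4 → 4 = 4
¬((q → q) → ((q ∨ q) → q)) = ¬4 = 0
((q ∨ q) → q) → ¬((q → q) → ((q ∨ q) → q)) = 4 → 0 = 0
This gives 0 ≠ 4.

No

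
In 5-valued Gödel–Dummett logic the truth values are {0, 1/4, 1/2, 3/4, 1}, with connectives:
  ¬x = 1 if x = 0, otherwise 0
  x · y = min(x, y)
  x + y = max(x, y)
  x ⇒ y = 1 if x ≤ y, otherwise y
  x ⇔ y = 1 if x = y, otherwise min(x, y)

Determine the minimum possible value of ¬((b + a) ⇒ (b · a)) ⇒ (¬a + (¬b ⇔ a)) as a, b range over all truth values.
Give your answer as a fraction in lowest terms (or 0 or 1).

Take a = 1/4, b = 0:
b + a = 0 + 1/4 = 1/4
b · a = 0 · 1/4 = 0
(b + a) ⇒ (b · a) = 1/4 ⇒ 0 = 0
¬((b + a) ⇒ (b · a)) = ¬0 = 1
¬a = ¬1/4 = 0
¬b = ¬0 = 1
¬b ⇔ a = 1 ⇔ 1/4 = 1/4
¬a + (¬b ⇔ a) = 0 + 1/4 = 1/4
¬((b + a) ⇒ (b · a)) ⇒ (¬a + (¬b ⇔ a)) = 1 ⇒ 1/4 = 1/4
No assignment yields a value below 1/4, so this is the minimum.

1/4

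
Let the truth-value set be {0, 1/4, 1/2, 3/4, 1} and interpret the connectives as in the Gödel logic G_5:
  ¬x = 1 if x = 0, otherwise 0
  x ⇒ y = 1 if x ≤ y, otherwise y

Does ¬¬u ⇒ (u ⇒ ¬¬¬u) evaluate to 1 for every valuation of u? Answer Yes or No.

No

Counterexample: take u = 1/4.
¬u = ¬1/4 = 0
¬¬u = ¬0 = 1
¬u = ¬1/4 = 0
¬¬u = ¬0 = 1
¬¬¬u = ¬1 = 0
u ⇒ ¬¬¬u = 1/4 ⇒ 0 = 0
¬¬u ⇒ (u ⇒ ¬¬¬u) = 1 ⇒ 0 = 0
This gives 0 ≠ 1.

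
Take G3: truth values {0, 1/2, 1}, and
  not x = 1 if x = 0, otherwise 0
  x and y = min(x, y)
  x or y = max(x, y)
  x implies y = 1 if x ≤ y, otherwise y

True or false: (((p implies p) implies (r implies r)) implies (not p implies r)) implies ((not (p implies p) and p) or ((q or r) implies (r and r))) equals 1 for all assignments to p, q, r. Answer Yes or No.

No

Counterexample: take p = 1/2, q = 1/2, r = 0.
p implies p = 1/2 implies 1/2 = 1
r implies r = 0 implies 0 = 1
(p implies p) implies (r implies r) = 1 implies 1 = 1
not p = not 1/2 = 0
not p implies r = 0 implies 0 = 1
((p implies p) implies (r implies r)) implies (not p implies r) = 1 implies 1 = 1
p implies p = 1/2 implies 1/2 = 1
not (p implies p) = not 1 = 0
not (p implies p) and p = 0 and 1/2 = 0
q or r = 1/2 or 0 = 1/2
r and r = 0 and 0 = 0
(q or r) implies (r and r) = 1/2 implies 0 = 0
(not (p implies p) and p) or ((q or r) implies (r and r)) = 0 or 0 = 0
(((p implies p) implies (r implies r)) implies (not p implies r)) implies ((not (p implies p) and p) or ((q or r) implies (r and r))) = 1 implies 0 = 0
This gives 0 ≠ 1.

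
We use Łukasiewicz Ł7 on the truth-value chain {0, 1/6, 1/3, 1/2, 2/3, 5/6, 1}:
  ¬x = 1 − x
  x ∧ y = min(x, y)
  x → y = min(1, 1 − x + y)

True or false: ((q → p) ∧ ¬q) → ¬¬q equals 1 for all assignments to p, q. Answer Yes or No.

No

Counterexample: take p = 0, q = 0.
q → p = 0 → 0 = 1
¬q = ¬0 = 1
(q → p) ∧ ¬q = 1 ∧ 1 = 1
¬¬q = ¬1 = 0
((q → p) ∧ ¬q) → ¬¬q = 1 → 0 = 0
This gives 0 ≠ 1.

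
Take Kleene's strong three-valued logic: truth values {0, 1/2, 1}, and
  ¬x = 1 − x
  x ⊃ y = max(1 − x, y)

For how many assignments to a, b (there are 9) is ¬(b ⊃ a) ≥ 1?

1

a = 0, b = 0 ↦ 0  <
a = 0, b = 1/2 ↦ 1/2  <
a = 0, b = 1 ↦ 1  ≥
a = 1/2, b = 0 ↦ 0  <
a = 1/2, b = 1/2 ↦ 1/2  <
a = 1/2, b = 1 ↦ 1/2  <
a = 1, b = 0 ↦ 0  <
a = 1, b = 1/2 ↦ 0  <
a = 1, b = 1 ↦ 0  <
So 1 of the 9 assignments meets the threshold.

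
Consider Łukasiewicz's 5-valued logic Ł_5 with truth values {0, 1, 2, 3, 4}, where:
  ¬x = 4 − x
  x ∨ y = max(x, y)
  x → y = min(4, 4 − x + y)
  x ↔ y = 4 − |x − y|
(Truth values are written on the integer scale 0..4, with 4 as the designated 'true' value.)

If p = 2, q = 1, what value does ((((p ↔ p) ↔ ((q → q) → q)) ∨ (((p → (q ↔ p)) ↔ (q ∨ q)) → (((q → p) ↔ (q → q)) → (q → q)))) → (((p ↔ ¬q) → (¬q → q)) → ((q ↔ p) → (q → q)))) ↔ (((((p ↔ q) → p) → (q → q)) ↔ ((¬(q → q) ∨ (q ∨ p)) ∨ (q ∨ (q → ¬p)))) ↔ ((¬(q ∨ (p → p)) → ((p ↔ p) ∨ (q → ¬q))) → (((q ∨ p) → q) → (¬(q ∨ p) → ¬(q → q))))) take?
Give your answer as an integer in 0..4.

p ↔ p = 2 ↔ 2 = 4
q → q = 1 → 1 = 4
(q → q) → q = 4 → 1 = 1
(p ↔ p) ↔ ((q → q) → q) = 4 ↔ 1 = 1
q ↔ p = 1 ↔ 2 = 3
p → (q ↔ p) = 2 → 3 = 4
q ∨ q = 1 ∨ 1 = 1
(p → (q ↔ p)) ↔ (q ∨ q) = 4 ↔ 1 = 1
q → p = 1 → 2 = 4
q → q = 1 → 1 = 4
(q → p) ↔ (q → q) = 4 ↔ 4 = 4
q → q = 1 → 1 = 4
((q → p) ↔ (q → q)) → (q → q) = 4 → 4 = 4
((p → (q ↔ p)) ↔ (q ∨ q)) → (((q → p) ↔ (q → q)) → (q → q)) = 1 → 4 = 4
((p ↔ p) ↔ ((q → q) → q)) ∨ (((p → (q ↔ p)) ↔ (q ∨ q)) → (((q → p) ↔ (q → q)) → (q → q))) = 1 ∨ 4 = 4
¬q = ¬1 = 3
p ↔ ¬q = 2 ↔ 3 = 3
¬q = ¬1 = 3
¬q → q = 3 → 1 = 2
(p ↔ ¬q) → (¬q → q) = 3 → 2 = 3
q ↔ p = 1 ↔ 2 = 3
q → q = 1 → 1 = 4
(q ↔ p) → (q → q) = 3 → 4 = 4
((p ↔ ¬q) → (¬q → q)) → ((q ↔ p) → (q → q)) = 3 → 4 = 4
(((p ↔ p) ↔ ((q → q) → q)) ∨ (((p → (q ↔ p)) ↔ (q ∨ q)) → (((q → p) ↔ (q → q)) → (q → q)))) → (((p ↔ ¬q) → (¬q → q)) → ((q ↔ p) → (q → q))) = 4 → 4 = 4
p ↔ q = 2 ↔ 1 = 3
(p ↔ q) → p = 3 → 2 = 3
q → q = 1 → 1 = 4
((p ↔ q) → p) → (q → q) = 3 → 4 = 4
q → q = 1 → 1 = 4
¬(q → q) = ¬4 = 0
q ∨ p = 1 ∨ 2 = 2
¬(q → q) ∨ (q ∨ p) = 0 ∨ 2 = 2
¬p = ¬2 = 2
q → ¬p = 1 → 2 = 4
q ∨ (q → ¬p) = 1 ∨ 4 = 4
(¬(q → q) ∨ (q ∨ p)) ∨ (q ∨ (q → ¬p)) = 2 ∨ 4 = 4
(((p ↔ q) → p) → (q → q)) ↔ ((¬(q → q) ∨ (q ∨ p)) ∨ (q ∨ (q → ¬p))) = 4 ↔ 4 = 4
p → p = 2 → 2 = 4
q ∨ (p → p) = 1 ∨ 4 = 4
¬(q ∨ (p → p)) = ¬4 = 0
p ↔ p = 2 ↔ 2 = 4
¬q = ¬1 = 3
q → ¬q = 1 → 3 = 4
(p ↔ p) ∨ (q → ¬q) = 4 ∨ 4 = 4
¬(q ∨ (p → p)) → ((p ↔ p) ∨ (q → ¬q)) = 0 → 4 = 4
q ∨ p = 1 ∨ 2 = 2
(q ∨ p) → q = 2 → 1 = 3
q ∨ p = 1 ∨ 2 = 2
¬(q ∨ p) = ¬2 = 2
q → q = 1 → 1 = 4
¬(q → q) = ¬4 = 0
¬(q ∨ p) → ¬(q → q) = 2 → 0 = 2
((q ∨ p) → q) → (¬(q ∨ p) → ¬(q → q)) = 3 → 2 = 3
(¬(q ∨ (p → p)) → ((p ↔ p) ∨ (q → ¬q))) → (((q ∨ p) → q) → (¬(q ∨ p) → ¬(q → q))) = 4 → 3 = 3
((((p ↔ q) → p) → (q → q)) ↔ ((¬(q → q) ∨ (q ∨ p)) ∨ (q ∨ (q → ¬p)))) ↔ ((¬(q ∨ (p → p)) → ((p ↔ p) ∨ (q → ¬q))) → (((q ∨ p) → q) → (¬(q ∨ p) → ¬(q → q)))) = 4 ↔ 3 = 3
((((p ↔ p) ↔ ((q → q) → q)) ∨ (((p → (q ↔ p)) ↔ (q ∨ q)) → (((q → p) ↔ (q → q)) → (q → q)))) → (((p ↔ ¬q) → (¬q → q)) → ((q ↔ p) → (q → q)))) ↔ (((((p ↔ q) → p) → (q → q)) ↔ ((¬(q → q) ∨ (q ∨ p)) ∨ (q ∨ (q → ¬p)))) ↔ ((¬(q ∨ (p → p)) → ((p ↔ p) ∨ (q → ¬q))) → (((q ∨ p) → q) → (¬(q ∨ p) → ¬(q → q))))) = 4 ↔ 3 = 3

3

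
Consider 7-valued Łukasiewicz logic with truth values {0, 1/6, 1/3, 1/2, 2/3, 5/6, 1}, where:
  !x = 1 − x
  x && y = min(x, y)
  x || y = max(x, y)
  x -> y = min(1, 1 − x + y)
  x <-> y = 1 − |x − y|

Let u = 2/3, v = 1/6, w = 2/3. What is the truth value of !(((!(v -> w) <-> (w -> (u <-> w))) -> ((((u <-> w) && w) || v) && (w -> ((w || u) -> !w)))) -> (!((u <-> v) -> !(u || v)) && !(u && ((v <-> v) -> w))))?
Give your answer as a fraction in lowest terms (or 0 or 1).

v -> w = 1/6 -> 2/3 = 1
!(v -> w) = !1 = 0
u <-> w = 2/3 <-> 2/3 = 1
w -> (u <-> w) = 2/3 -> 1 = 1
!(v -> w) <-> (w -> (u <-> w)) = 0 <-> 1 = 0
u <-> w = 2/3 <-> 2/3 = 1
(u <-> w) && w = 1 && 2/3 = 2/3
((u <-> w) && w) || v = 2/3 || 1/6 = 2/3
w || u = 2/3 || 2/3 = 2/3
!w = !2/3 = 1/3
(w || u) -> !w = 2/3 -> 1/3 = 2/3
w -> ((w || u) -> !w) = 2/3 -> 2/3 = 1
(((u <-> w) && w) || v) && (w -> ((w || u) -> !w)) = 2/3 && 1 = 2/3
(!(v -> w) <-> (w -> (u <-> w))) -> ((((u <-> w) && w) || v) && (w -> ((w || u) -> !w))) = 0 -> 2/3 = 1
u <-> v = 2/3 <-> 1/6 = 1/2
u || v = 2/3 || 1/6 = 2/3
!(u || v) = !2/3 = 1/3
(u <-> v) -> !(u || v) = 1/2 -> 1/3 = 5/6
!((u <-> v) -> !(u || v)) = !5/6 = 1/6
v <-> v = 1/6 <-> 1/6 = 1
(v <-> v) -> w = 1 -> 2/3 = 2/3
u && ((v <-> v) -> w) = 2/3 && 2/3 = 2/3
!(u && ((v <-> v) -> w)) = !2/3 = 1/3
!((u <-> v) -> !(u || v)) && !(u && ((v <-> v) -> w)) = 1/6 && 1/3 = 1/6
((!(v -> w) <-> (w -> (u <-> w))) -> ((((u <-> w) && w) || v) && (w -> ((w || u) -> !w)))) -> (!((u <-> v) -> !(u || v)) && !(u && ((v <-> v) -> w))) = 1 -> 1/6 = 1/6
!(((!(v -> w) <-> (w -> (u <-> w))) -> ((((u <-> w) && w) || v) && (w -> ((w || u) -> !w)))) -> (!((u <-> v) -> !(u || v)) && !(u && ((v <-> v) -> w)))) = !1/6 = 5/6

5/6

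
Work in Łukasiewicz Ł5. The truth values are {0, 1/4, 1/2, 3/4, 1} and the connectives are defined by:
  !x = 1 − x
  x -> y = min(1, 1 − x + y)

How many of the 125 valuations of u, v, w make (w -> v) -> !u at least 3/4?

69

value 1: 45 assignments (counts)
value 3/4: 24 assignments (counts)
value 1/2: 22 assignments
value 1/4: 19 assignments
value 0: 15 assignments
So 69 of the 125 assignments meet the threshold.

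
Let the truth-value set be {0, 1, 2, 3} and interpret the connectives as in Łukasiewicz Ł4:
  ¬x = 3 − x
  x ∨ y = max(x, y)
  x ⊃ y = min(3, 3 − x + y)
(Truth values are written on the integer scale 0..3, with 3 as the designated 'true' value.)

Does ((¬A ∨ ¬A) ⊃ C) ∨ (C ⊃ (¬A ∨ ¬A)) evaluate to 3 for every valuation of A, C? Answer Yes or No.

Yes

A = 0, C = 0 ↦ 3
A = 0, C = 1 ↦ 3
A = 0, C = 2 ↦ 3
A = 0, C = 3 ↦ 3
A = 1, C = 0 ↦ 3
A = 1, C = 1 ↦ 3
A = 1, C = 2 ↦ 3
A = 1, C = 3 ↦ 3
A = 2, C = 0 ↦ 3
A = 2, C = 1 ↦ 3
A = 2, C = 2 ↦ 3
A = 2, C = 3 ↦ 3
A = 3, C = 0 ↦ 3
A = 3, C = 1 ↦ 3
A = 3, C = 2 ↦ 3
A = 3, C = 3 ↦ 3
Every assignment gives a value ≥ 3.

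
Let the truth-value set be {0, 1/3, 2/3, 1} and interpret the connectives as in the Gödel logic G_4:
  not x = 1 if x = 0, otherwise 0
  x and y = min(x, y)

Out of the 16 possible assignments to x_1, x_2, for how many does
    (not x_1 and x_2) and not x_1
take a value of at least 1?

x_1 = 0, x_2 = 0 ↦ 0  <
x_1 = 0, x_2 = 1/3 ↦ 1/3  <
x_1 = 0, x_2 = 2/3 ↦ 2/3  <
x_1 = 0, x_2 = 1 ↦ 1  ≥
x_1 = 1/3, x_2 = 0 ↦ 0  <
x_1 = 1/3, x_2 = 1/3 ↦ 0  <
x_1 = 1/3, x_2 = 2/3 ↦ 0  <
x_1 = 1/3, x_2 = 1 ↦ 0  <
x_1 = 2/3, x_2 = 0 ↦ 0  <
x_1 = 2/3, x_2 = 1/3 ↦ 0  <
x_1 = 2/3, x_2 = 2/3 ↦ 0  <
x_1 = 2/3, x_2 = 1 ↦ 0  <
x_1 = 1, x_2 = 0 ↦ 0  <
x_1 = 1, x_2 = 1/3 ↦ 0  <
x_1 = 1, x_2 = 2/3 ↦ 0  <
x_1 = 1, x_2 = 1 ↦ 0  <
So 1 of the 16 assignments meets the threshold.

1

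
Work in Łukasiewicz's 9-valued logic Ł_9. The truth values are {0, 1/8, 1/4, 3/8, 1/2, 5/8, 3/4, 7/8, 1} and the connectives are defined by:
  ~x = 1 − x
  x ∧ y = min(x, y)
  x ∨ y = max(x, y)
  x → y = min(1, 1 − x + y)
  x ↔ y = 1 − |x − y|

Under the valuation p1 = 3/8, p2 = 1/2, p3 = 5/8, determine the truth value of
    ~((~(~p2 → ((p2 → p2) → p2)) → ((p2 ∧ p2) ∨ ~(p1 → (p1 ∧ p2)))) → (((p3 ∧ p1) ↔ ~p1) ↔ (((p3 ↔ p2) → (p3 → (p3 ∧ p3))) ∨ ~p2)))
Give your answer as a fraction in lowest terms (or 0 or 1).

1/4

~p2 = ~1/2 = 1/2
p2 → p2 = 1/2 → 1/2 = 1
(p2 → p2) → p2 = 1 → 1/2 = 1/2
~p2 → ((p2 → p2) → p2) = 1/2 → 1/2 = 1
~(~p2 → ((p2 → p2) → p2)) = ~1 = 0
p2 ∧ p2 = 1/2 ∧ 1/2 = 1/2
p1 ∧ p2 = 3/8 ∧ 1/2 = 3/8
p1 → (p1 ∧ p2) = 3/8 → 3/8 = 1
~(p1 → (p1 ∧ p2)) = ~1 = 0
(p2 ∧ p2) ∨ ~(p1 → (p1 ∧ p2)) = 1/2 ∨ 0 = 1/2
~(~p2 → ((p2 → p2) → p2)) → ((p2 ∧ p2) ∨ ~(p1 → (p1 ∧ p2))) = 0 → 1/2 = 1
p3 ∧ p1 = 5/8 ∧ 3/8 = 3/8
~p1 = ~3/8 = 5/8
(p3 ∧ p1) ↔ ~p1 = 3/8 ↔ 5/8 = 3/4
p3 ↔ p2 = 5/8 ↔ 1/2 = 7/8
p3 ∧ p3 = 5/8 ∧ 5/8 = 5/8
p3 → (p3 ∧ p3) = 5/8 → 5/8 = 1
(p3 ↔ p2) → (p3 → (p3 ∧ p3)) = 7/8 → 1 = 1
~p2 = ~1/2 = 1/2
((p3 ↔ p2) → (p3 → (p3 ∧ p3))) ∨ ~p2 = 1 ∨ 1/2 = 1
((p3 ∧ p1) ↔ ~p1) ↔ (((p3 ↔ p2) → (p3 → (p3 ∧ p3))) ∨ ~p2) = 3/4 ↔ 1 = 3/4
(~(~p2 → ((p2 → p2) → p2)) → ((p2 ∧ p2) ∨ ~(p1 → (p1 ∧ p2)))) → (((p3 ∧ p1) ↔ ~p1) ↔ (((p3 ↔ p2) → (p3 → (p3 ∧ p3))) ∨ ~p2)) = 1 → 3/4 = 3/4
~((~(~p2 → ((p2 → p2) → p2)) → ((p2 ∧ p2) ∨ ~(p1 → (p1 ∧ p2)))) → (((p3 ∧ p1) ↔ ~p1) ↔ (((p3 ↔ p2) → (p3 → (p3 ∧ p3))) ∨ ~p2))) = ~3/4 = 1/4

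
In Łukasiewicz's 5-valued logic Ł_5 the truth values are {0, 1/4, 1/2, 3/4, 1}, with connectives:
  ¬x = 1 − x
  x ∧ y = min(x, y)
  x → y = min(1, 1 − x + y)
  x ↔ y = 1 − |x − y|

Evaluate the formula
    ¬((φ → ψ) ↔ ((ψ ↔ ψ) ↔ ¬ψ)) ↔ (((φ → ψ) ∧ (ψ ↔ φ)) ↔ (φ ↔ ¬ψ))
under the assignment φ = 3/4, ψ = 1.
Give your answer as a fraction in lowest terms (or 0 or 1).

φ → ψ = 3/4 → 1 = 1
ψ ↔ ψ = 1 ↔ 1 = 1
¬ψ = ¬1 = 0
(ψ ↔ ψ) ↔ ¬ψ = 1 ↔ 0 = 0
(φ → ψ) ↔ ((ψ ↔ ψ) ↔ ¬ψ) = 1 ↔ 0 = 0
¬((φ → ψ) ↔ ((ψ ↔ ψ) ↔ ¬ψ)) = ¬0 = 1
φ → ψ = 3/4 → 1 = 1
ψ ↔ φ = 1 ↔ 3/4 = 3/4
(φ → ψ) ∧ (ψ ↔ φ) = 1 ∧ 3/4 = 3/4
¬ψ = ¬1 = 0
φ ↔ ¬ψ = 3/4 ↔ 0 = 1/4
((φ → ψ) ∧ (ψ ↔ φ)) ↔ (φ ↔ ¬ψ) = 3/4 ↔ 1/4 = 1/2
¬((φ → ψ) ↔ ((ψ ↔ ψ) ↔ ¬ψ)) ↔ (((φ → ψ) ∧ (ψ ↔ φ)) ↔ (φ ↔ ¬ψ)) = 1 ↔ 1/2 = 1/2

1/2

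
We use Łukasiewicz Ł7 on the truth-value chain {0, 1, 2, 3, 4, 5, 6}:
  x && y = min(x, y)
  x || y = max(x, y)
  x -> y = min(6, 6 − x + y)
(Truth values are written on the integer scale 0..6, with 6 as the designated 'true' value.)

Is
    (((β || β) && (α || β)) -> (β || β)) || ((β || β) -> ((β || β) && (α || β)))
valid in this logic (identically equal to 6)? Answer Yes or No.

Yes

At α = 1, β = 2, for instance:
β || β = 2 || 2 = 2
α || β = 1 || 2 = 2
(β || β) && (α || β) = 2 && 2 = 2
β || β = 2 || 2 = 2
((β || β) && (α || β)) -> (β || β) = 2 -> 2 = 6
(β || β) -> ((β || β) && (α || β)) = 2 -> 2 = 6
(((β || β) && (α || β)) -> (β || β)) || ((β || β) -> ((β || β) && (α || β))) = 6 || 6 = 6
and checking the remaining 48 assignments likewise gives ≥ 6 in every case.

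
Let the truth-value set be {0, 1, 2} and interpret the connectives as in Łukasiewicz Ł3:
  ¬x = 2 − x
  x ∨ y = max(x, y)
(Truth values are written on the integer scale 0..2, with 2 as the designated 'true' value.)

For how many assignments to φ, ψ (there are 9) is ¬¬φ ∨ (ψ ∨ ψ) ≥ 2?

φ = 0, ψ = 0 ↦ 0  <
φ = 0, ψ = 1 ↦ 1  <
φ = 0, ψ = 2 ↦ 2  ≥
φ = 1, ψ = 0 ↦ 1  <
φ = 1, ψ = 1 ↦ 1  <
φ = 1, ψ = 2 ↦ 2  ≥
φ = 2, ψ = 0 ↦ 2  ≥
φ = 2, ψ = 1 ↦ 2  ≥
φ = 2, ψ = 2 ↦ 2  ≥
So 5 of the 9 assignments meet the threshold.

5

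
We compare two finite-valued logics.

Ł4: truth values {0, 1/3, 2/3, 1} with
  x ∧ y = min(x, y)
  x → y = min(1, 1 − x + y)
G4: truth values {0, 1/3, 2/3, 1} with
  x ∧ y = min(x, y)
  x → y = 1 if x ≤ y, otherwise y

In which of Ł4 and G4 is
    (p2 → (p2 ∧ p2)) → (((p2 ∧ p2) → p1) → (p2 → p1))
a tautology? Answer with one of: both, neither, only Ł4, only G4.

both

In Ł4: every assignment gives 1 — tautology.
In G4: every assignment gives 1 — tautology.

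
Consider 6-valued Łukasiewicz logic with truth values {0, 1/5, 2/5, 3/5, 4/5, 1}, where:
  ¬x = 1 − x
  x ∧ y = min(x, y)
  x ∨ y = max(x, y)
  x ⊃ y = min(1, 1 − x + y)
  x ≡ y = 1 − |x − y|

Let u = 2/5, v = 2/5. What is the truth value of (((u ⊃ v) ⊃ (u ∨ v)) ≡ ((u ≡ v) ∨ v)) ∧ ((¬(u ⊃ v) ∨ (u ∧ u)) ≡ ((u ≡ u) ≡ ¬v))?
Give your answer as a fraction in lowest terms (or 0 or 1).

2/5

u ⊃ v = 2/5 ⊃ 2/5 = 1
u ∨ v = 2/5 ∨ 2/5 = 2/5
(u ⊃ v) ⊃ (u ∨ v) = 1 ⊃ 2/5 = 2/5
u ≡ v = 2/5 ≡ 2/5 = 1
(u ≡ v) ∨ v = 1 ∨ 2/5 = 1
((u ⊃ v) ⊃ (u ∨ v)) ≡ ((u ≡ v) ∨ v) = 2/5 ≡ 1 = 2/5
u ⊃ v = 2/5 ⊃ 2/5 = 1
¬(u ⊃ v) = ¬1 = 0
u ∧ u = 2/5 ∧ 2/5 = 2/5
¬(u ⊃ v) ∨ (u ∧ u) = 0 ∨ 2/5 = 2/5
u ≡ u = 2/5 ≡ 2/5 = 1
¬v = ¬2/5 = 3/5
(u ≡ u) ≡ ¬v = 1 ≡ 3/5 = 3/5
(¬(u ⊃ v) ∨ (u ∧ u)) ≡ ((u ≡ u) ≡ ¬v) = 2/5 ≡ 3/5 = 4/5
(((u ⊃ v) ⊃ (u ∨ v)) ≡ ((u ≡ v) ∨ v)) ∧ ((¬(u ⊃ v) ∨ (u ∧ u)) ≡ ((u ≡ u) ≡ ¬v)) = 2/5 ∧ 4/5 = 2/5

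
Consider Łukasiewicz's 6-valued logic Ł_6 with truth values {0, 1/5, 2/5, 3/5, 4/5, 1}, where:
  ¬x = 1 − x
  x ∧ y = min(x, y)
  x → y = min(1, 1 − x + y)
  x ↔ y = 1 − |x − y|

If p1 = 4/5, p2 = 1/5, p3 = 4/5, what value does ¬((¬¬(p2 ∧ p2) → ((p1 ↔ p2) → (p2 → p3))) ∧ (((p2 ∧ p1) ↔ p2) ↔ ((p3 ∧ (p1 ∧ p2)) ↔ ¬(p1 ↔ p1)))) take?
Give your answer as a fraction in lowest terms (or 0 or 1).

p2 ∧ p2 = 1/5 ∧ 1/5 = 1/5
¬(p2 ∧ p2) = ¬1/5 = 4/5
¬¬(p2 ∧ p2) = ¬4/5 = 1/5
p1 ↔ p2 = 4/5 ↔ 1/5 = 2/5
p2 → p3 = 1/5 → 4/5 = 1
(p1 ↔ p2) → (p2 → p3) = 2/5 → 1 = 1
¬¬(p2 ∧ p2) → ((p1 ↔ p2) → (p2 → p3)) = 1/5 → 1 = 1
p2 ∧ p1 = 1/5 ∧ 4/5 = 1/5
(p2 ∧ p1) ↔ p2 = 1/5 ↔ 1/5 = 1
p1 ∧ p2 = 4/5 ∧ 1/5 = 1/5
p3 ∧ (p1 ∧ p2) = 4/5 ∧ 1/5 = 1/5
p1 ↔ p1 = 4/5 ↔ 4/5 = 1
¬(p1 ↔ p1) = ¬1 = 0
(p3 ∧ (p1 ∧ p2)) ↔ ¬(p1 ↔ p1) = 1/5 ↔ 0 = 4/5
((p2 ∧ p1) ↔ p2) ↔ ((p3 ∧ (p1 ∧ p2)) ↔ ¬(p1 ↔ p1)) = 1 ↔ 4/5 = 4/5
(¬¬(p2 ∧ p2) → ((p1 ↔ p2) → (p2 → p3))) ∧ (((p2 ∧ p1) ↔ p2) ↔ ((p3 ∧ (p1 ∧ p2)) ↔ ¬(p1 ↔ p1))) = 1 ∧ 4/5 = 4/5
¬((¬¬(p2 ∧ p2) → ((p1 ↔ p2) → (p2 → p3))) ∧ (((p2 ∧ p1) ↔ p2) ↔ ((p3 ∧ (p1 ∧ p2)) ↔ ¬(p1 ↔ p1)))) = ¬4/5 = 1/5

1/5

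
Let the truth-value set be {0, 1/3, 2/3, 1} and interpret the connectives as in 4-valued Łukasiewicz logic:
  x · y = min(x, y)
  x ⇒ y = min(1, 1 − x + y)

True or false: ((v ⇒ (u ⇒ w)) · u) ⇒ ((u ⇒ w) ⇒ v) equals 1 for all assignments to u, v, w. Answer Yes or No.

Counterexample: take u = 1/3, v = 0, w = 1/3.
u ⇒ w = 1/3 ⇒ 1/3 = 1
v ⇒ (u ⇒ w) = 0 ⇒ 1 = 1
(v ⇒ (u ⇒ w)) · u = 1 · 1/3 = 1/3
u ⇒ w = 1/3 ⇒ 1/3 = 1
(u ⇒ w) ⇒ v = 1 ⇒ 0 = 0
((v ⇒ (u ⇒ w)) · u) ⇒ ((u ⇒ w) ⇒ v) = 1/3 ⇒ 0 = 2/3
This gives 2/3 ≠ 1.

No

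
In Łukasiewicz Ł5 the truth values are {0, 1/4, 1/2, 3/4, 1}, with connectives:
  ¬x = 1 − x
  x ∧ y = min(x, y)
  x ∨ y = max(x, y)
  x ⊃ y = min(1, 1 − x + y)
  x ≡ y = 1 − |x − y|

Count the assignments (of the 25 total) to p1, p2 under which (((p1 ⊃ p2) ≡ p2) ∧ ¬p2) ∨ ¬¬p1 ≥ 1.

value 1: 5 assignments (counts)
value 3/4: 5 assignments
value 1/2: 7 assignments
value 1/4: 6 assignments
value 0: 2 assignments
So 5 of the 25 assignments meet the threshold.

5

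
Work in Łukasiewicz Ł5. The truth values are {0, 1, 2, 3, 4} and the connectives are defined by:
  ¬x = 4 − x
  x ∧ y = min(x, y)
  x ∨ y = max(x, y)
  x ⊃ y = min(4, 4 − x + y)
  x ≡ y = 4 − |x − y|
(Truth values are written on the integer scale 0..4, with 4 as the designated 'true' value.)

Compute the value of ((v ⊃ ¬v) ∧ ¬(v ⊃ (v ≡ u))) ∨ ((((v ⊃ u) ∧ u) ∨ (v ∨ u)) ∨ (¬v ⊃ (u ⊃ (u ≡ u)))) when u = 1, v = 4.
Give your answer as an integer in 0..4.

¬v = ¬4 = 0
v ⊃ ¬v = 4 ⊃ 0 = 0
v ≡ u = 4 ≡ 1 = 1
v ⊃ (v ≡ u) = 4 ⊃ 1 = 1
¬(v ⊃ (v ≡ u)) = ¬1 = 3
(v ⊃ ¬v) ∧ ¬(v ⊃ (v ≡ u)) = 0 ∧ 3 = 0
v ⊃ u = 4 ⊃ 1 = 1
(v ⊃ u) ∧ u = 1 ∧ 1 = 1
v ∨ u = 4 ∨ 1 = 4
((v ⊃ u) ∧ u) ∨ (v ∨ u) = 1 ∨ 4 = 4
¬v = ¬4 = 0
u ≡ u = 1 ≡ 1 = 4
u ⊃ (u ≡ u) = 1 ⊃ 4 = 4
¬v ⊃ (u ⊃ (u ≡ u)) = 0 ⊃ 4 = 4
(((v ⊃ u) ∧ u) ∨ (v ∨ u)) ∨ (¬v ⊃ (u ⊃ (u ≡ u))) = 4 ∨ 4 = 4
((v ⊃ ¬v) ∧ ¬(v ⊃ (v ≡ u))) ∨ ((((v ⊃ u) ∧ u) ∨ (v ∨ u)) ∨ (¬v ⊃ (u ⊃ (u ≡ u)))) = 0 ∨ 4 = 4

4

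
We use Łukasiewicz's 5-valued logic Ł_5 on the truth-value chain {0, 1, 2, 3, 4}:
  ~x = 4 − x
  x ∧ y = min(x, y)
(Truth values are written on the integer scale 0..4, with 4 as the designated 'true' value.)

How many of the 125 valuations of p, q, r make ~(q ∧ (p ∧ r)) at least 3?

98

value 4: 61 assignments (counts)
value 3: 37 assignments (counts)
value 2: 19 assignments
value 1: 7 assignments
value 0: 1 assignment
So 98 of the 125 assignments meet the threshold.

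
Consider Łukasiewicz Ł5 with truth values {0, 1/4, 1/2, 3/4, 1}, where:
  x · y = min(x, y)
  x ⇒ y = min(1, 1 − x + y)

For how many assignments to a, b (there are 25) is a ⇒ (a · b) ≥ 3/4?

value 1: 15 assignments (counts)
value 3/4: 4 assignments (counts)
value 1/2: 3 assignments
value 1/4: 2 assignments
value 0: 1 assignment
So 19 of the 25 assignments meet the threshold.

19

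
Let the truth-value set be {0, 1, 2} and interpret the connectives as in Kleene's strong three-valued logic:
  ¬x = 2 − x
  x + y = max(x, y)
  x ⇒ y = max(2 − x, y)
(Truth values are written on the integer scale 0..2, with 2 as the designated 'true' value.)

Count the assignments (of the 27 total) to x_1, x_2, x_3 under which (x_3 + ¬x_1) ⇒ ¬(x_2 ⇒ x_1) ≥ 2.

value 2: 6 assignments (counts)
value 1: 14 assignments
value 0: 7 assignments
So 6 of the 27 assignments meet the threshold.

6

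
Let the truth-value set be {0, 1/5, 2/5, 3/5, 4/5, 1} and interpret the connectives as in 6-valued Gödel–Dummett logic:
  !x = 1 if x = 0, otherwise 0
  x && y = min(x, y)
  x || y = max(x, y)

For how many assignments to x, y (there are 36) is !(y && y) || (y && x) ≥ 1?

value 1: 7 assignments (counts)
value 4/5: 3 assignments
value 3/5: 5 assignments
value 2/5: 7 assignments
value 1/5: 9 assignments
value 0: 5 assignments
So 7 of the 36 assignments meet the threshold.

7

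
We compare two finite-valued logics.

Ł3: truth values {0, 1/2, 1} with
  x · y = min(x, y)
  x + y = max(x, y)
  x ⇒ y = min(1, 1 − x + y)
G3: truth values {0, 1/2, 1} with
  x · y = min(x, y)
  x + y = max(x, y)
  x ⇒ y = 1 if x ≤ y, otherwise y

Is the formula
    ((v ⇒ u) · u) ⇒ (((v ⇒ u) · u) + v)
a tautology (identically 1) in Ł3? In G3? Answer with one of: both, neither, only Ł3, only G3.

both

In Ł3: every assignment gives 1 — tautology.
In G3: every assignment gives 1 — tautology.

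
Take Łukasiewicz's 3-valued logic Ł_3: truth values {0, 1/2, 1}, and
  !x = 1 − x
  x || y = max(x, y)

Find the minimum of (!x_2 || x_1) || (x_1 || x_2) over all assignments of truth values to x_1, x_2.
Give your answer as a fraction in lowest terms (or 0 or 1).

1/2

Take x_1 = 0, x_2 = 1/2:
!x_2 = !1/2 = 1/2
!x_2 || x_1 = 1/2 || 0 = 1/2
x_1 || x_2 = 0 || 1/2 = 1/2
(!x_2 || x_1) || (x_1 || x_2) = 1/2 || 1/2 = 1/2
No assignment yields a value below 1/2, so this is the minimum.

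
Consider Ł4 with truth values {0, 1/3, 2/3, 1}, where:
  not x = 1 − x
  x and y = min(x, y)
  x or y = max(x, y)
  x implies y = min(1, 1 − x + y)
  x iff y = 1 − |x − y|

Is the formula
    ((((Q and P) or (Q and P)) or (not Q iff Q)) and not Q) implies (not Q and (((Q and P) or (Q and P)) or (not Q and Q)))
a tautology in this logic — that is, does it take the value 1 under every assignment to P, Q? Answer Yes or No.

No

Counterexample: take P = 0, Q = 1/3.
Q and P = 1/3 and 0 = 0
Q and P = 1/3 and 0 = 0
(Q and P) or (Q and P) = 0 or 0 = 0
not Q = not 1/3 = 2/3
not Q iff Q = 2/3 iff 1/3 = 2/3
((Q and P) or (Q and P)) or (not Q iff Q) = 0 or 2/3 = 2/3
not Q = not 1/3 = 2/3
(((Q and P) or (Q and P)) or (not Q iff Q)) and not Q = 2/3 and 2/3 = 2/3
not Q = not 1/3 = 2/3
Q and P = 1/3 and 0 = 0
Q and P = 1/3 and 0 = 0
(Q and P) or (Q and P) = 0 or 0 = 0
not Q = not 1/3 = 2/3
not Q and Q = 2/3 and 1/3 = 1/3
((Q and P) or (Q and P)) or (not Q and Q) = 0 or 1/3 = 1/3
not Q and (((Q and P) or (Q and P)) or (not Q and Q)) = 2/3 and 1/3 = 1/3
((((Q and P) or (Q and P)) or (not Q iff Q)) and not Q) implies (not Q and (((Q and P) or (Q and P)) or (not Q and Q))) = 2/3 implies 1/3 = 2/3
This gives 2/3 ≠ 1.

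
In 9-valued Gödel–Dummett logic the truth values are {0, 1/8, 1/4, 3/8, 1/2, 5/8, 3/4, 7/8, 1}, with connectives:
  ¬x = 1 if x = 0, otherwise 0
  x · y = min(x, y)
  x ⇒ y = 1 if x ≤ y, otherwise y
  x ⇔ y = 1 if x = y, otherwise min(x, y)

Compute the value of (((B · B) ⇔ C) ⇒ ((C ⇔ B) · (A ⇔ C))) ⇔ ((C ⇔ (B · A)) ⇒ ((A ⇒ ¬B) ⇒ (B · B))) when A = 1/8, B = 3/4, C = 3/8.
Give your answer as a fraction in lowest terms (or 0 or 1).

B · B = 3/4 · 3/4 = 3/4
(B · B) ⇔ C = 3/4 ⇔ 3/8 = 3/8
C ⇔ B = 3/8 ⇔ 3/4 = 3/8
A ⇔ C = 1/8 ⇔ 3/8 = 1/8
(C ⇔ B) · (A ⇔ C) = 3/8 · 1/8 = 1/8
((B · B) ⇔ C) ⇒ ((C ⇔ B) · (A ⇔ C)) = 3/8 ⇒ 1/8 = 1/8
B · A = 3/4 · 1/8 = 1/8
C ⇔ (B · A) = 3/8 ⇔ 1/8 = 1/8
¬B = ¬3/4 = 0
A ⇒ ¬B = 1/8 ⇒ 0 = 0
B · B = 3/4 · 3/4 = 3/4
(A ⇒ ¬B) ⇒ (B · B) = 0 ⇒ 3/4 = 1
(C ⇔ (B · A)) ⇒ ((A ⇒ ¬B) ⇒ (B · B)) = 1/8 ⇒ 1 = 1
(((B · B) ⇔ C) ⇒ ((C ⇔ B) · (A ⇔ C))) ⇔ ((C ⇔ (B · A)) ⇒ ((A ⇒ ¬B) ⇒ (B · B))) = 1/8 ⇔ 1 = 1/8

1/8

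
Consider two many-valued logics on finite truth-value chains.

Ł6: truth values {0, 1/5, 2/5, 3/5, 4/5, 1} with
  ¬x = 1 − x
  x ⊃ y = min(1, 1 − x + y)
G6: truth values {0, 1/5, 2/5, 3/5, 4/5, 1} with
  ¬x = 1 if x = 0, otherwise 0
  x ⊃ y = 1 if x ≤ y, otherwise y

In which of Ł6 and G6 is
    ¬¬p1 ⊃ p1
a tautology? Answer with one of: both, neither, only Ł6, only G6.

only Ł6

In Ł6: every assignment gives 1 — tautology.
In G6: at p1 = 1/5 the value is 1/5 — not a tautology.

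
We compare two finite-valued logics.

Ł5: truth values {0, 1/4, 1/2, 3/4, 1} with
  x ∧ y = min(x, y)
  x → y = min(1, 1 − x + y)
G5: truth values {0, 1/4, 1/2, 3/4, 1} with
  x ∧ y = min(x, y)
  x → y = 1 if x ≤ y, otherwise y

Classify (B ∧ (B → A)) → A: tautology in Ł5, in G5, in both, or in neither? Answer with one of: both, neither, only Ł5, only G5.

In Ł5: at A = 0, B = 1/4 the value is 3/4 — not a tautology.
In G5: every assignment gives 1 — tautology.

only G5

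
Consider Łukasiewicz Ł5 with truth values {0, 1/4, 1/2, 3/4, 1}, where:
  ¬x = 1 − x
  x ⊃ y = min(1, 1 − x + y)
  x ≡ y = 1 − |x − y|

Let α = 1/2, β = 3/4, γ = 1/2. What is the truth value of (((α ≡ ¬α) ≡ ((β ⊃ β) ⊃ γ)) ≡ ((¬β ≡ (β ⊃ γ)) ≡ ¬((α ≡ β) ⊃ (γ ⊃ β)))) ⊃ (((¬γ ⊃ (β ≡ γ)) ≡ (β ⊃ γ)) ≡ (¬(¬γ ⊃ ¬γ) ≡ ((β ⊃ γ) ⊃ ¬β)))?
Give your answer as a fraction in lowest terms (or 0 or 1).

¬α = ¬1/2 = 1/2
α ≡ ¬α = 1/2 ≡ 1/2 = 1
β ⊃ β = 3/4 ⊃ 3/4 = 1
(β ⊃ β) ⊃ γ = 1 ⊃ 1/2 = 1/2
(α ≡ ¬α) ≡ ((β ⊃ β) ⊃ γ) = 1 ≡ 1/2 = 1/2
¬β = ¬3/4 = 1/4
β ⊃ γ = 3/4 ⊃ 1/2 = 3/4
¬β ≡ (β ⊃ γ) = 1/4 ≡ 3/4 = 1/2
α ≡ β = 1/2 ≡ 3/4 = 3/4
γ ⊃ β = 1/2 ⊃ 3/4 = 1
(α ≡ β) ⊃ (γ ⊃ β) = 3/4 ⊃ 1 = 1
¬((α ≡ β) ⊃ (γ ⊃ β)) = ¬1 = 0
(¬β ≡ (β ⊃ γ)) ≡ ¬((α ≡ β) ⊃ (γ ⊃ β)) = 1/2 ≡ 0 = 1/2
((α ≡ ¬α) ≡ ((β ⊃ β) ⊃ γ)) ≡ ((¬β ≡ (β ⊃ γ)) ≡ ¬((α ≡ β) ⊃ (γ ⊃ β))) = 1/2 ≡ 1/2 = 1
¬γ = ¬1/2 = 1/2
β ≡ γ = 3/4 ≡ 1/2 = 3/4
¬γ ⊃ (β ≡ γ) = 1/2 ⊃ 3/4 = 1
β ⊃ γ = 3/4 ⊃ 1/2 = 3/4
(¬γ ⊃ (β ≡ γ)) ≡ (β ⊃ γ) = 1 ≡ 3/4 = 3/4
¬γ = ¬1/2 = 1/2
¬γ = ¬1/2 = 1/2
¬γ ⊃ ¬γ = 1/2 ⊃ 1/2 = 1
¬(¬γ ⊃ ¬γ) = ¬1 = 0
β ⊃ γ = 3/4 ⊃ 1/2 = 3/4
¬β = ¬3/4 = 1/4
(β ⊃ γ) ⊃ ¬β = 3/4 ⊃ 1/4 = 1/2
¬(¬γ ⊃ ¬γ) ≡ ((β ⊃ γ) ⊃ ¬β) = 0 ≡ 1/2 = 1/2
((¬γ ⊃ (β ≡ γ)) ≡ (β ⊃ γ)) ≡ (¬(¬γ ⊃ ¬γ) ≡ ((β ⊃ γ) ⊃ ¬β)) = 3/4 ≡ 1/2 = 3/4
(((α ≡ ¬α) ≡ ((β ⊃ β) ⊃ γ)) ≡ ((¬β ≡ (β ⊃ γ)) ≡ ¬((α ≡ β) ⊃ (γ ⊃ β)))) ⊃ (((¬γ ⊃ (β ≡ γ)) ≡ (β ⊃ γ)) ≡ (¬(¬γ ⊃ ¬γ) ≡ ((β ⊃ γ) ⊃ ¬β))) = 1 ⊃ 3/4 = 3/4

3/4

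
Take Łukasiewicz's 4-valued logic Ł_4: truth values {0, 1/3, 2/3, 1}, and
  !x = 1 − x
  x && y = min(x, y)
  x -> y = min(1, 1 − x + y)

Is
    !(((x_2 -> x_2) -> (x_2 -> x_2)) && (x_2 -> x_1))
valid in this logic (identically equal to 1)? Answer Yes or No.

No

Counterexample: take x_1 = 0, x_2 = 0.
x_2 -> x_2 = 0 -> 0 = 1
x_2 -> x_2 = 0 -> 0 = 1
(x_2 -> x_2) -> (x_2 -> x_2) = 1 -> 1 = 1
x_2 -> x_1 = 0 -> 0 = 1
((x_2 -> x_2) -> (x_2 -> x_2)) && (x_2 -> x_1) = 1 && 1 = 1
!(((x_2 -> x_2) -> (x_2 -> x_2)) && (x_2 -> x_1)) = !1 = 0
This gives 0 ≠ 1.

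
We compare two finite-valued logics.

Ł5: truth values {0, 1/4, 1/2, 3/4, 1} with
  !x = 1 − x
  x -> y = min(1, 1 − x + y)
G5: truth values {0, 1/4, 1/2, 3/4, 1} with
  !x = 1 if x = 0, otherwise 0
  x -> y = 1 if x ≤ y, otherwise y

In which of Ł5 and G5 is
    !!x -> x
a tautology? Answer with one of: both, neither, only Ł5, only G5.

In Ł5: every assignment gives 1 — tautology.
In G5: at x = 1/4 the value is 1/4 — not a tautology.

only Ł5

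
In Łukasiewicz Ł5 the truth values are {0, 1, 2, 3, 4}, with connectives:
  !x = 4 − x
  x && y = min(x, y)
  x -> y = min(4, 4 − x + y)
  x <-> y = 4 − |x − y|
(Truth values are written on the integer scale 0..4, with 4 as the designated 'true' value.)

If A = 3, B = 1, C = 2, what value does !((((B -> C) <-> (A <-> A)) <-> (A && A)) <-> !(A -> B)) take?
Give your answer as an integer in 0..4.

B -> C = 1 -> 2 = 4
A <-> A = 3 <-> 3 = 4
(B -> C) <-> (A <-> A) = 4 <-> 4 = 4
A && A = 3 && 3 = 3
((B -> C) <-> (A <-> A)) <-> (A && A) = 4 <-> 3 = 3
A -> B = 3 -> 1 = 2
!(A -> B) = !2 = 2
(((B -> C) <-> (A <-> A)) <-> (A && A)) <-> !(A -> B) = 3 <-> 2 = 3
!((((B -> C) <-> (A <-> A)) <-> (A && A)) <-> !(A -> B)) = !3 = 1

1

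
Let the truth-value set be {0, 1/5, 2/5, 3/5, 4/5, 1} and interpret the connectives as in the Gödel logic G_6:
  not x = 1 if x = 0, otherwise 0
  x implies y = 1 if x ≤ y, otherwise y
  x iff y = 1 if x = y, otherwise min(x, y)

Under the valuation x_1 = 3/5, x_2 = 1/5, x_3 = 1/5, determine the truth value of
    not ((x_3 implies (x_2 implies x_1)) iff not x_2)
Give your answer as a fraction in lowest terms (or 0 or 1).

1

x_2 implies x_1 = 1/5 implies 3/5 = 1
x_3 implies (x_2 implies x_1) = 1/5 implies 1 = 1
not x_2 = not 1/5 = 0
(x_3 implies (x_2 implies x_1)) iff not x_2 = 1 iff 0 = 0
not ((x_3 implies (x_2 implies x_1)) iff not x_2) = not 0 = 1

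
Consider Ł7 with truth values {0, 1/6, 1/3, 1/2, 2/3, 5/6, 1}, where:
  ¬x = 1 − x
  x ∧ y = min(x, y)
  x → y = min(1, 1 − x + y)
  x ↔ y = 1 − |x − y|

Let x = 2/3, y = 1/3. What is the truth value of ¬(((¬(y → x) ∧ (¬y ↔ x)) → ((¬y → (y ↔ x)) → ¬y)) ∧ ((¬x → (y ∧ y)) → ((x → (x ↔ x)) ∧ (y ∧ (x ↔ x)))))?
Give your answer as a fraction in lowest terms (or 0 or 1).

y → x = 1/3 → 2/3 = 1
¬(y → x) = ¬1 = 0
¬y = ¬1/3 = 2/3
¬y ↔ x = 2/3 ↔ 2/3 = 1
¬(y → x) ∧ (¬y ↔ x) = 0 ∧ 1 = 0
¬y = ¬1/3 = 2/3
y ↔ x = 1/3 ↔ 2/3 = 2/3
¬y → (y ↔ x) = 2/3 → 2/3 = 1
¬y = ¬1/3 = 2/3
(¬y → (y ↔ x)) → ¬y = 1 → 2/3 = 2/3
(¬(y → x) ∧ (¬y ↔ x)) → ((¬y → (y ↔ x)) → ¬y) = 0 → 2/3 = 1
¬x = ¬2/3 = 1/3
y ∧ y = 1/3 ∧ 1/3 = 1/3
¬x → (y ∧ y) = 1/3 → 1/3 = 1
x ↔ x = 2/3 ↔ 2/3 = 1
x → (x ↔ x) = 2/3 → 1 = 1
x ↔ x = 2/3 ↔ 2/3 = 1
y ∧ (x ↔ x) = 1/3 ∧ 1 = 1/3
(x → (x ↔ x)) ∧ (y ∧ (x ↔ x)) = 1 ∧ 1/3 = 1/3
(¬x → (y ∧ y)) → ((x → (x ↔ x)) ∧ (y ∧ (x ↔ x))) = 1 → 1/3 = 1/3
((¬(y → x) ∧ (¬y ↔ x)) → ((¬y → (y ↔ x)) → ¬y)) ∧ ((¬x → (y ∧ y)) → ((x → (x ↔ x)) ∧ (y ∧ (x ↔ x)))) = 1 ∧ 1/3 = 1/3
¬(((¬(y → x) ∧ (¬y ↔ x)) → ((¬y → (y ↔ x)) → ¬y)) ∧ ((¬x → (y ∧ y)) → ((x → (x ↔ x)) ∧ (y ∧ (x ↔ x))))) = ¬1/3 = 2/3

2/3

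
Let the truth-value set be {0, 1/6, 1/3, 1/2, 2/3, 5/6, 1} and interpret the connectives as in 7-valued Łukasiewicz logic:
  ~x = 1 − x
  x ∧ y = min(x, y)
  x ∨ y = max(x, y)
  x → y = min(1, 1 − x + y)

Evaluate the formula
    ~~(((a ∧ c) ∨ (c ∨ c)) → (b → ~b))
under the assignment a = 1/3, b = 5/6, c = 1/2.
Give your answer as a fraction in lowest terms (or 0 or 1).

a ∧ c = 1/3 ∧ 1/2 = 1/3
c ∨ c = 1/2 ∨ 1/2 = 1/2
(a ∧ c) ∨ (c ∨ c) = 1/3 ∨ 1/2 = 1/2
~b = ~5/6 = 1/6
b → ~b = 5/6 → 1/6 = 1/3
((a ∧ c) ∨ (c ∨ c)) → (b → ~b) = 1/2 → 1/3 = 5/6
~(((a ∧ c) ∨ (c ∨ c)) → (b → ~b)) = ~5/6 = 1/6
~~(((a ∧ c) ∨ (c ∨ c)) → (b → ~b)) = ~1/6 = 5/6

5/6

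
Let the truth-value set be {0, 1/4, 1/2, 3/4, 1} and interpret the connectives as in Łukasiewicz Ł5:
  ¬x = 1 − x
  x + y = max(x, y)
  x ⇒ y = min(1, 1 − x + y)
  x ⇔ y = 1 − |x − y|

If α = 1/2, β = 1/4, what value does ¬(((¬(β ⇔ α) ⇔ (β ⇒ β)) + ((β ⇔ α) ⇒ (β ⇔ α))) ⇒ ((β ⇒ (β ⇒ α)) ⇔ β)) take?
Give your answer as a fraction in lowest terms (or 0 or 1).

β ⇔ α = 1/4 ⇔ 1/2 = 3/4
¬(β ⇔ α) = ¬3/4 = 1/4
β ⇒ β = 1/4 ⇒ 1/4 = 1
¬(β ⇔ α) ⇔ (β ⇒ β) = 1/4 ⇔ 1 = 1/4
β ⇔ α = 1/4 ⇔ 1/2 = 3/4
β ⇔ α = 1/4 ⇔ 1/2 = 3/4
(β ⇔ α) ⇒ (β ⇔ α) = 3/4 ⇒ 3/4 = 1
(¬(β ⇔ α) ⇔ (β ⇒ β)) + ((β ⇔ α) ⇒ (β ⇔ α)) = 1/4 + 1 = 1
β ⇒ α = 1/4 ⇒ 1/2 = 1
β ⇒ (β ⇒ α) = 1/4 ⇒ 1 = 1
(β ⇒ (β ⇒ α)) ⇔ β = 1 ⇔ 1/4 = 1/4
((¬(β ⇔ α) ⇔ (β ⇒ β)) + ((β ⇔ α) ⇒ (β ⇔ α))) ⇒ ((β ⇒ (β ⇒ α)) ⇔ β) = 1 ⇒ 1/4 = 1/4
¬(((¬(β ⇔ α) ⇔ (β ⇒ β)) + ((β ⇔ α) ⇒ (β ⇔ α))) ⇒ ((β ⇒ (β ⇒ α)) ⇔ β)) = ¬1/4 = 3/4

3/4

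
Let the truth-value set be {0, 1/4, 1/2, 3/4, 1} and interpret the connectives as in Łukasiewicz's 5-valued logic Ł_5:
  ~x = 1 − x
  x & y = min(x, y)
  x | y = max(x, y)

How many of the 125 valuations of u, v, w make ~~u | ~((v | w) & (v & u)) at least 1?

value 1: 65 assignments (counts)
value 3/4: 45 assignments
value 1/2: 15 assignments
So 65 of the 125 assignments meet the threshold.

65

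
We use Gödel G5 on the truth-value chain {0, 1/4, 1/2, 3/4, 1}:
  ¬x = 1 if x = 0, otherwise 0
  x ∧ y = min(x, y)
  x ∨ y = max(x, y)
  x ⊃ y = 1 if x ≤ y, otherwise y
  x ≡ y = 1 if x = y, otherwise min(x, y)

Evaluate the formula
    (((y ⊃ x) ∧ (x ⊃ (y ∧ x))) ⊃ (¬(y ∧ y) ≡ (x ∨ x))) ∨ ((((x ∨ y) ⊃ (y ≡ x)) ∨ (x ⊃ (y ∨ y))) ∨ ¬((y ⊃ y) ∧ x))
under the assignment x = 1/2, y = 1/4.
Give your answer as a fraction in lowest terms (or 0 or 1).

y ⊃ x = 1/4 ⊃ 1/2 = 1
y ∧ x = 1/4 ∧ 1/2 = 1/4
x ⊃ (y ∧ x) = 1/2 ⊃ 1/4 = 1/4
(y ⊃ x) ∧ (x ⊃ (y ∧ x)) = 1 ∧ 1/4 = 1/4
y ∧ y = 1/4 ∧ 1/4 = 1/4
¬(y ∧ y) = ¬1/4 = 0
x ∨ x = 1/2 ∨ 1/2 = 1/2
¬(y ∧ y) ≡ (x ∨ x) = 0 ≡ 1/2 = 0
((y ⊃ x) ∧ (x ⊃ (y ∧ x))) ⊃ (¬(y ∧ y) ≡ (x ∨ x)) = 1/4 ⊃ 0 = 0
x ∨ y = 1/2 ∨ 1/4 = 1/2
y ≡ x = 1/4 ≡ 1/2 = 1/4
(x ∨ y) ⊃ (y ≡ x) = 1/2 ⊃ 1/4 = 1/4
y ∨ y = 1/4 ∨ 1/4 = 1/4
x ⊃ (y ∨ y) = 1/2 ⊃ 1/4 = 1/4
((x ∨ y) ⊃ (y ≡ x)) ∨ (x ⊃ (y ∨ y)) = 1/4 ∨ 1/4 = 1/4
y ⊃ y = 1/4 ⊃ 1/4 = 1
(y ⊃ y) ∧ x = 1 ∧ 1/2 = 1/2
¬((y ⊃ y) ∧ x) = ¬1/2 = 0
(((x ∨ y) ⊃ (y ≡ x)) ∨ (x ⊃ (y ∨ y))) ∨ ¬((y ⊃ y) ∧ x) = 1/4 ∨ 0 = 1/4
(((y ⊃ x) ∧ (x ⊃ (y ∧ x))) ⊃ (¬(y ∧ y) ≡ (x ∨ x))) ∨ ((((x ∨ y) ⊃ (y ≡ x)) ∨ (x ⊃ (y ∨ y))) ∨ ¬((y ⊃ y) ∧ x)) = 0 ∨ 1/4 = 1/4

1/4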